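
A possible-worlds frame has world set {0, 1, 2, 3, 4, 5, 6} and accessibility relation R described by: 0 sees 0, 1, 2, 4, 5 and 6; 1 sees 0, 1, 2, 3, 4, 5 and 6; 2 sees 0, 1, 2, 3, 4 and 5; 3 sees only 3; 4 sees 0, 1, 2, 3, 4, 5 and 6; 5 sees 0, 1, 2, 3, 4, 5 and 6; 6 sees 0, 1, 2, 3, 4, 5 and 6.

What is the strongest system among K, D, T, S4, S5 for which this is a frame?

Serial (axiom D): yes — every world has a successor (e.g. 0 R 0).
Reflexive (axiom T): yes — every world is R-related to itself.
Transitive (axiom 4): no — 0 R 1 and 1 R 3, but not 0 R 3.
Euclidean (axiom 5): no — 0 R 2 and 0 R 6, but not 2 R 6.
So F validates K, D, T; S4 would additionally require R to be transitive. The strongest is T.

T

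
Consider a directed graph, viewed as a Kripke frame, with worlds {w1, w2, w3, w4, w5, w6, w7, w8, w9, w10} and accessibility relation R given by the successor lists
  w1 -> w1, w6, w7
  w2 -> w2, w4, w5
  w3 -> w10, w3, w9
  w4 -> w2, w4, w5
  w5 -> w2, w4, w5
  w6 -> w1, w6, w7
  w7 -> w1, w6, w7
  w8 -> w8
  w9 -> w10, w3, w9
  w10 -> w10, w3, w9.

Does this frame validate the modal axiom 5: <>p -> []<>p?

Yes

By correspondence theory, 5 is valid on a frame iff R is Euclidean.
Euclidean: yes — any two successors of a common world are R-related.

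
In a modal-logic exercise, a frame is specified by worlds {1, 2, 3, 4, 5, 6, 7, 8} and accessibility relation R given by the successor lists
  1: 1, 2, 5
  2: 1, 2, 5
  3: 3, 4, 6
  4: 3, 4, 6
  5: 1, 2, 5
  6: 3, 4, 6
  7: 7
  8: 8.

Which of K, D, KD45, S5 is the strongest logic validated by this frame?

Serial (axiom D): yes — every world has a successor (e.g. 1 R 1).
Euclidean (axiom 5): yes — any two successors of a common world are R-related.
Transitive (axiom 4): yes — every two-step R-path is closed by a direct edge.
Reflexive (axiom T): yes — every world is R-related to itself.
So F validates K, D, KD45, S5. The strongest is S5.

S5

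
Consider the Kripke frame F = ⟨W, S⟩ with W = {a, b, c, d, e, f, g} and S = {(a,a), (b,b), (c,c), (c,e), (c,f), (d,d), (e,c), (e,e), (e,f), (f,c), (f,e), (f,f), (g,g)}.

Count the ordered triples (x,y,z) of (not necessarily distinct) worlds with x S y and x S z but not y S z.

S is Euclidean; there are no such tuples.

0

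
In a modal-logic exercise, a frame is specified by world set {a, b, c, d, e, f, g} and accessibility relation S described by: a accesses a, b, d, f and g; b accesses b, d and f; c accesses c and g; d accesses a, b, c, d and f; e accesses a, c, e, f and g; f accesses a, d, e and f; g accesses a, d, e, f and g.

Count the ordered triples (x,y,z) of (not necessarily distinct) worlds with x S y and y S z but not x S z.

Enumerating: (a,d,c), (a,f,e), (a,g,e), (b,d,a), (b,d,c), (b,f,a), (b,f,e), (c,g,a), (c,g,d), (c,g,e), (c,g,f), (d,a,g), … and 16 more.
Total: 28.

28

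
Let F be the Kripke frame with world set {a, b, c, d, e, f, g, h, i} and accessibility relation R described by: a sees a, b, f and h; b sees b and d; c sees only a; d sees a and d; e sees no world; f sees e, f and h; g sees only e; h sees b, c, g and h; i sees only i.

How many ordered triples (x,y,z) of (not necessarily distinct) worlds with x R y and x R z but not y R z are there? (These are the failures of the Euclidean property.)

Enumerating: (a,b,a), (a,b,f), (a,b,h), (a,f,a), (a,f,b), (a,h,a), (a,h,f), (b,d,b), (d,a,d), (f,e,e), (f,e,f), (f,e,h), … and 14 more.
Total: 26.

26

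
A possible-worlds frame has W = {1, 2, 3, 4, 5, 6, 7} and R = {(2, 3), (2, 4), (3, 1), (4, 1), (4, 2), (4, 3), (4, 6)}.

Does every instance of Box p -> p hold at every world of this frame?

By correspondence theory, T is valid on a frame iff R is reflexive.
Reflexive: no — 1 is not related to itself.

No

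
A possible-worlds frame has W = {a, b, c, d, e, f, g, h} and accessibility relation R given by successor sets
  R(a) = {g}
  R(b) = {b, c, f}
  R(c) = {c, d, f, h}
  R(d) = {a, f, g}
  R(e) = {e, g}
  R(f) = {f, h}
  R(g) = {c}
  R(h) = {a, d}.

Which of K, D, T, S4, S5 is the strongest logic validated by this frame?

Serial (axiom D): yes — every world has a successor (e.g. a R g).
Reflexive (axiom T): no — a is not related to itself.
Transitive (axiom 4): no — a R g and g R c, but not a R c.
Euclidean (axiom 5): no — b R f and b R c, but not f R c.
So F validates K, D; T would additionally require R to be reflexive. The strongest is D.

D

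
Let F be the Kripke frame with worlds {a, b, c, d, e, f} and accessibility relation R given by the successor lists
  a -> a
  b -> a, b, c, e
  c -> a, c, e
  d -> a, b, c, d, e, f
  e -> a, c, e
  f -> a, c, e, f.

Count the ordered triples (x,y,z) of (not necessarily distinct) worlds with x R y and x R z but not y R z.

Enumerating: (b,a,b), (b,a,c), (b,a,e), (b,c,b), (b,e,b), (c,a,c), (c,a,e), (d,a,b), (d,a,c), (d,a,d), (d,a,e), (d,a,f), … and 17 more.
Total: 29.

29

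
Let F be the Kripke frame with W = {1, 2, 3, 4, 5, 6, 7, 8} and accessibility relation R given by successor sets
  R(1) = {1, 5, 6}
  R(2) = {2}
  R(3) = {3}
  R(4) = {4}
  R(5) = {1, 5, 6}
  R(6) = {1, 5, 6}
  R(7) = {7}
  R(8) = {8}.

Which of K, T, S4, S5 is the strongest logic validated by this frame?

S5

Reflexive (axiom T): yes — every world is R-related to itself.
Transitive (axiom 4): yes — every two-step R-path is closed by a direct edge.
Euclidean (axiom 5): yes — any two successors of a common world are R-related.
So F validates K, T, S4, S5. The strongest is S5.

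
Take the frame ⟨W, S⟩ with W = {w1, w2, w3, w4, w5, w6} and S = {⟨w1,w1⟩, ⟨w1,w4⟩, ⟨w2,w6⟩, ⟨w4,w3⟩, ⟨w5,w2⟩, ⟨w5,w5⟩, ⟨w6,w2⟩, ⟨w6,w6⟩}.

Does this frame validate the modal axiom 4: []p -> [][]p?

The schema 4 characterises exactly the transitive frames.
Transitive: no — w1 S w4 and w4 S w3, but not w1 S w3.

No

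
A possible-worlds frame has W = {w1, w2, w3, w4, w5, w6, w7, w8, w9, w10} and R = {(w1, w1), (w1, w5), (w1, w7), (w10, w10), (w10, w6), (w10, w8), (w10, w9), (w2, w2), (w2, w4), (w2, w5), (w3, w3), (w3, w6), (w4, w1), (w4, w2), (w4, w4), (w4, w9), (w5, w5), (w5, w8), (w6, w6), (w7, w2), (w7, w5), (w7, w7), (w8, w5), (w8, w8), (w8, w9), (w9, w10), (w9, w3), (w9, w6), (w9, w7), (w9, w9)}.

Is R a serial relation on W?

Yes

Serial: yes — every world has a successor (e.g. w1 R w1).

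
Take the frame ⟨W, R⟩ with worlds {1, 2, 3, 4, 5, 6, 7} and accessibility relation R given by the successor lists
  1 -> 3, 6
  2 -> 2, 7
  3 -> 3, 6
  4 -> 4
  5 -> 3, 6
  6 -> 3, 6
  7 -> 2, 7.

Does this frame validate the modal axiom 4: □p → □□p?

Yes

The schema 4 characterises exactly the transitive frames.
Transitive: yes — every two-step R-path is closed by a direct edge.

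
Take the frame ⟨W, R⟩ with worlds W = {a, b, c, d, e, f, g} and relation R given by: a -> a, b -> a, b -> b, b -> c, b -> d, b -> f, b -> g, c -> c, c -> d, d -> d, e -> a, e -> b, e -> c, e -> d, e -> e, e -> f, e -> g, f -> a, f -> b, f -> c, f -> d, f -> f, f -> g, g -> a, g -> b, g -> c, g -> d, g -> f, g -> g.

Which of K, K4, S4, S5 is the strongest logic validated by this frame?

S4

Transitive (axiom 4): yes — every two-step R-path is closed by a direct edge.
Reflexive (axiom T): yes — every world is R-related to itself.
Euclidean (axiom 5): no — b R a and b R c, but not a R c.
So F validates K, K4, S4; S5 would additionally require R to be Euclidean. The strongest is S4.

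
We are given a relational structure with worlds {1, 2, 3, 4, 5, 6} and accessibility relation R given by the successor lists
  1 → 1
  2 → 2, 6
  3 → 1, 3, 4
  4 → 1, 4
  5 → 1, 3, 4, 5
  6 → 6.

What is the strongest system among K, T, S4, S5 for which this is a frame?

S4

Reflexive (axiom T): yes — every world is R-related to itself.
Transitive (axiom 4): yes — every two-step R-path is closed by a direct edge.
Euclidean (axiom 5): no — 3 R 1 and 3 R 4, but not 1 R 4.
So F validates K, T, S4; S5 would additionally require R to be Euclidean. The strongest is S4.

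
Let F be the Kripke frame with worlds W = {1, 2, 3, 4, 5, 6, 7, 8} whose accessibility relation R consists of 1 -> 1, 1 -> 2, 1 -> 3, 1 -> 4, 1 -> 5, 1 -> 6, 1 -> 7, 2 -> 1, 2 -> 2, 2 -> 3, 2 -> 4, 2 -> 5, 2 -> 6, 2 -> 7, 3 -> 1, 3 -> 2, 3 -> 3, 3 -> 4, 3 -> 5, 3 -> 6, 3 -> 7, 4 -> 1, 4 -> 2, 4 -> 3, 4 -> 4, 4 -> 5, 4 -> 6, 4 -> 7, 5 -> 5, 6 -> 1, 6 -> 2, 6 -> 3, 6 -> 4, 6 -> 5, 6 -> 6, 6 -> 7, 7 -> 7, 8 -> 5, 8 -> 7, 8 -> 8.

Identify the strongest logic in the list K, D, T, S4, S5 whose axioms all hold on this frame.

S4

Serial (axiom D): yes — every world has a successor (e.g. 1 R 1).
Reflexive (axiom T): yes — every world is R-related to itself.
Transitive (axiom 4): yes — every two-step R-path is closed by a direct edge.
Euclidean (axiom 5): no — 1 R 5 and 1 R 2, but not 5 R 2.
So F validates K, D, T, S4; S5 would additionally require R to be Euclidean. The strongest is S4.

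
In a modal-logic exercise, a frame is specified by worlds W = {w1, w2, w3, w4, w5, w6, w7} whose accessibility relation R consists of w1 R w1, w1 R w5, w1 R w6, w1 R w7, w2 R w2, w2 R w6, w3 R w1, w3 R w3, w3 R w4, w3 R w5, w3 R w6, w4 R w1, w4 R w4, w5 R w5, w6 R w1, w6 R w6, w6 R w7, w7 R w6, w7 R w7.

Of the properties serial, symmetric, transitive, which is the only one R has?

serial

Serial: yes — every world has a successor (e.g. w1 R w1).
Symmetric: no — w1 R w5 but not w5 R w1.
Transitive: no — w2 R w6 and w6 R w1, but not w2 R w1.
Only serial holds.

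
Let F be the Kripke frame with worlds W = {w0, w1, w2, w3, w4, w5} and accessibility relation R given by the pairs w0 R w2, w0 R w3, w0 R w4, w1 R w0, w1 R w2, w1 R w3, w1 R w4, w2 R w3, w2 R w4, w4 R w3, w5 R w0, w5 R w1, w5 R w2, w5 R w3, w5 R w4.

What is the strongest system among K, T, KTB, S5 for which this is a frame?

K

Reflexive (axiom T): no — w0 is not related to itself.
Symmetric (axiom B): no — w0 R w2 but not w2 R w0.
Euclidean (axiom 5): no — w0 R w3 and w0 R w2, but not w3 R w2.
So F validates K; T would additionally require R to be reflexive. The strongest is K.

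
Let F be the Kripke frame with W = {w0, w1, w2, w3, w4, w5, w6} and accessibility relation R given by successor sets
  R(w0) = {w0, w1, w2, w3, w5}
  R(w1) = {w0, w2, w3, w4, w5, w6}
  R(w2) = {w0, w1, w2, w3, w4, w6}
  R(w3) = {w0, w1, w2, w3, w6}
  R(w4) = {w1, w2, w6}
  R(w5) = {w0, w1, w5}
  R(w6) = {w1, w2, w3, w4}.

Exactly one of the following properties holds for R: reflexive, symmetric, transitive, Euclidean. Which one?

Reflexive: no — w1 is not related to itself.
Symmetric: yes — every pair in R has its reverse in R.
Transitive: no — w0 R w1 and w1 R w4, but not w0 R w4.
Euclidean: no — w0 R w2 and w0 R w5, but not w2 R w5.
Only symmetric holds.

symmetric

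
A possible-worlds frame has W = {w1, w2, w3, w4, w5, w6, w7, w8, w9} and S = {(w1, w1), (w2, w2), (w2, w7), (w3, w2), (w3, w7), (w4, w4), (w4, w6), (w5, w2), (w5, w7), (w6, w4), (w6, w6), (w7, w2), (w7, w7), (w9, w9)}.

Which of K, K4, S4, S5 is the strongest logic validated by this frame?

Transitive (axiom 4): yes — every two-step S-path is closed by a direct edge.
Reflexive (axiom T): no — w3 is not related to itself.
Euclidean (axiom 5): yes — any two successors of a common world are S-related.
So F validates K, K4; S4 would additionally require S to be reflexive. The strongest is K4.

K4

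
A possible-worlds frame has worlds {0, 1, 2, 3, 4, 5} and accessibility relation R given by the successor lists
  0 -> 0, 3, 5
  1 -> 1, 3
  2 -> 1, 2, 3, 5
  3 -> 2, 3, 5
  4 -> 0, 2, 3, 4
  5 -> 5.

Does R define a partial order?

No

Reflexive: yes — every world is R-related to itself.
Transitive: no — 0 R 3 and 3 R 2, but not 0 R 2.
Antisymmetric: no — 2 R 3 and 3 R 2 with 2 ≠ 3.
So R is not a partial order.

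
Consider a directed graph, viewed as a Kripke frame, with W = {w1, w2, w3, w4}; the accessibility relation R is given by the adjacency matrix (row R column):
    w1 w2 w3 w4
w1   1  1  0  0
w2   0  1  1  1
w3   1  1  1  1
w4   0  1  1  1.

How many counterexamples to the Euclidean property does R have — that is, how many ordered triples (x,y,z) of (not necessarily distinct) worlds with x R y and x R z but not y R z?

5

Enumerating: (w1,w2,w1), (w3,w1,w3), (w3,w1,w4), (w3,w2,w1), (w3,w4,w1).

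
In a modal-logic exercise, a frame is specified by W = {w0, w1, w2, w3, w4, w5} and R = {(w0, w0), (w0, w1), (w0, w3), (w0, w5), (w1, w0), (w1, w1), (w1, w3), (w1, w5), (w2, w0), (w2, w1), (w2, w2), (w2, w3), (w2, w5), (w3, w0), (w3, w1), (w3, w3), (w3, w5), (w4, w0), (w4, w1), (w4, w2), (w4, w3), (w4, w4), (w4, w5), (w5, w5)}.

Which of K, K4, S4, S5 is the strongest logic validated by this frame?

Transitive (axiom 4): yes — every two-step R-path is closed by a direct edge.
Reflexive (axiom T): yes — every world is R-related to itself.
Euclidean (axiom 5): no — w0 R w5 and w0 R w1, but not w5 R w1.
So F validates K, K4, S4; S5 would additionally require R to be Euclidean. The strongest is S4.

S4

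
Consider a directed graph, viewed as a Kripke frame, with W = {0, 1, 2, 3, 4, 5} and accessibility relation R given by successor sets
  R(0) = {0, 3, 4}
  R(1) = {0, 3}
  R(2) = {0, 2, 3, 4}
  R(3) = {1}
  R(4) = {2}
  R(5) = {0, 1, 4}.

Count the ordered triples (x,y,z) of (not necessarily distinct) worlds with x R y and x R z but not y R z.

Enumerating: (0,3,0), (0,3,3), (0,3,4), (0,4,0), (0,4,3), (0,4,4), (1,3,0), (1,3,3), (2,0,2), (2,3,0), (2,3,2), (2,3,3), … and 11 more.
Total: 23.

23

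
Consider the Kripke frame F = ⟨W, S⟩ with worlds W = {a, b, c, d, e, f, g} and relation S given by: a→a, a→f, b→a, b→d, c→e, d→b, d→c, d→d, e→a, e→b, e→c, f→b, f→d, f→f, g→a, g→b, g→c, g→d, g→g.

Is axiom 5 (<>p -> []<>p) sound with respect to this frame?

By correspondence theory, 5 is valid on a frame iff S is Euclidean.
Euclidean: no — b S a and b S d, but not a S d.

No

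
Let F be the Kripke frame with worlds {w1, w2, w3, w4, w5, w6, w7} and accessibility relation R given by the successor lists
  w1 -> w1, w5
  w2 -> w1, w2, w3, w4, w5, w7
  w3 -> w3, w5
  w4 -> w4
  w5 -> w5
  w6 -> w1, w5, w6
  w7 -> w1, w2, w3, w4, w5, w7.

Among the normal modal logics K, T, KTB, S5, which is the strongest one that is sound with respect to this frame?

Reflexive (axiom T): yes — every world is R-related to itself.
Symmetric (axiom B): no — w1 R w5 but not w5 R w1.
Euclidean (axiom 5): no — w2 R w1 and w2 R w3, but not w1 R w3.
So F validates K, T; KTB would additionally require R to be symmetric. The strongest is T.

T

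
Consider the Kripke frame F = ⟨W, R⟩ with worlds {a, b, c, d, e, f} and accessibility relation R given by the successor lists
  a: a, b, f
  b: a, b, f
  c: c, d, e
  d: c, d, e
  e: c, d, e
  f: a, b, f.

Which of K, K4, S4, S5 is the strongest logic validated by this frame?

S5

Transitive (axiom 4): yes — every two-step R-path is closed by a direct edge.
Reflexive (axiom T): yes — every world is R-related to itself.
Euclidean (axiom 5): yes — any two successors of a common world are R-related.
So F validates K, K4, S4, S5. The strongest is S5.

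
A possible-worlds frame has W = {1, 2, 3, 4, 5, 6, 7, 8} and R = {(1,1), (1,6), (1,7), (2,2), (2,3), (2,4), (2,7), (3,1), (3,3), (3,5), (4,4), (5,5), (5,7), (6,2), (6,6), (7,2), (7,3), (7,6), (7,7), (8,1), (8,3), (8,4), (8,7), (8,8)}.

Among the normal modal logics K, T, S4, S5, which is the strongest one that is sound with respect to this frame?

T

Reflexive (axiom T): yes — every world is R-related to itself.
Transitive (axiom 4): no — 1 R 6 and 6 R 2, but not 1 R 2.
Euclidean (axiom 5): no — 1 R 6 and 1 R 7, but not 6 R 7.
So F validates K, T; S4 would additionally require R to be transitive. The strongest is T.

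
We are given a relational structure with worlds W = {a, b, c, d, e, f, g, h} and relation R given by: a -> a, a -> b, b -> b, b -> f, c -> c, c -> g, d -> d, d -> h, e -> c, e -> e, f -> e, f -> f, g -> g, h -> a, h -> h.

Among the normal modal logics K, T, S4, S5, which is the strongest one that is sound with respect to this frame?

Reflexive (axiom T): yes — every world is R-related to itself.
Transitive (axiom 4): no — a R b and b R f, but not a R f.
Euclidean (axiom 5): no — a R b and a R a, but not b R a.
So F validates K, T; S4 would additionally require R to be transitive. The strongest is T.

T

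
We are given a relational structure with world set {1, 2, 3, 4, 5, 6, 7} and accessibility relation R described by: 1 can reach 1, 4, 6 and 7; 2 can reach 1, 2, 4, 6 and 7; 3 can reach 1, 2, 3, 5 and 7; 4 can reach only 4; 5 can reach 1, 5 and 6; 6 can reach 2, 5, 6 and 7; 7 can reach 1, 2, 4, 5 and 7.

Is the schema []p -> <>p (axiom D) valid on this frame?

Yes

The schema D characterises exactly the serial frames.
Serial: yes — every world has a successor (e.g. 1 R 1).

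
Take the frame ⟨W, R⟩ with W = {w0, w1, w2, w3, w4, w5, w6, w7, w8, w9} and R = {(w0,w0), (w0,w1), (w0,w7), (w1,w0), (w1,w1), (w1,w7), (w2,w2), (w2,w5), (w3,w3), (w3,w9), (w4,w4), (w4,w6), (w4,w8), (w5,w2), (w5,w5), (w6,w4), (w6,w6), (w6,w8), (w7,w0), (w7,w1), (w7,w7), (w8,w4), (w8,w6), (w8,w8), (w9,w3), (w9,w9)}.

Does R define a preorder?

Reflexive: yes — every world is R-related to itself.
Transitive: yes — every two-step R-path is closed by a direct edge.
So R is a preorder.

Yes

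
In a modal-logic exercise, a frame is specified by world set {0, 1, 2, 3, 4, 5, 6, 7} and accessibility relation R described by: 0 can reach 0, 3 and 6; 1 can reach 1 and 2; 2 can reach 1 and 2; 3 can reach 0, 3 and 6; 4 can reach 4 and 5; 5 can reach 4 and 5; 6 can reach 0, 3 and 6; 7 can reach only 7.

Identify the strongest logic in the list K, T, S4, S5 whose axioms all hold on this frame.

S5

Reflexive (axiom T): yes — every world is R-related to itself.
Transitive (axiom 4): yes — every two-step R-path is closed by a direct edge.
Euclidean (axiom 5): yes — any two successors of a common world are R-related.
So F validates K, T, S4, S5. The strongest is S5.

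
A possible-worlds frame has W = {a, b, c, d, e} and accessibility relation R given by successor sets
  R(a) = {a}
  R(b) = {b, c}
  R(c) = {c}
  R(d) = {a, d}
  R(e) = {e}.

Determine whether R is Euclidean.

No

Euclidean: no — b R c and b R b, but not c R b.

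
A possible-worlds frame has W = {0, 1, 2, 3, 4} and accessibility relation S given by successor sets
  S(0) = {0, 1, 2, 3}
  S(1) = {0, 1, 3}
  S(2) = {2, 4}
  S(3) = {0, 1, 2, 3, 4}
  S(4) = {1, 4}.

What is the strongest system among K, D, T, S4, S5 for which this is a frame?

T

Serial (axiom D): yes — every world has a successor (e.g. 0 S 0).
Reflexive (axiom T): yes — every world is S-related to itself.
Transitive (axiom 4): no — 0 S 2 and 2 S 4, but not 0 S 4.
Euclidean (axiom 5): no — 0 S 1 and 0 S 2, but not 1 S 2.
So F validates K, D, T; S4 would additionally require S to be transitive. The strongest is T.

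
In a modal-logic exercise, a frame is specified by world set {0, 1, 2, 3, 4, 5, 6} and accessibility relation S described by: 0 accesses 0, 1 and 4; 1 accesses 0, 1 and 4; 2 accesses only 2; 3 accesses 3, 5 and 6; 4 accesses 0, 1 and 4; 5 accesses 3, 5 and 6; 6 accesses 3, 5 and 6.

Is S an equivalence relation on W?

Reflexive: yes — every world is S-related to itself.
Symmetric: yes — every pair in S has its reverse in S.
Transitive: yes — every two-step S-path is closed by a direct edge.
So S is an equivalence relation.

Yes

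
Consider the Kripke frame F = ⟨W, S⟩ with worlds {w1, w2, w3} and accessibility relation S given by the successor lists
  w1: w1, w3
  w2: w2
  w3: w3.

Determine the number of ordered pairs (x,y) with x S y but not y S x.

Enumerating: (w1,w3).

1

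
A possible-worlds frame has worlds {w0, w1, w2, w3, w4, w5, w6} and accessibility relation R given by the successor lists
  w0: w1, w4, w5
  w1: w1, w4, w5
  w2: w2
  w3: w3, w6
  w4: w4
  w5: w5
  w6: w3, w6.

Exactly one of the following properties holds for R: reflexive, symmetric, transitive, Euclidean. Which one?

Reflexive: no — w0 is not related to itself.
Symmetric: no — w0 R w1 but not w1 R w0.
Transitive: yes — every two-step R-path is closed by a direct edge.
Euclidean: no — w0 R w4 and w0 R w1, but not w4 R w1.
Only transitive holds.

transitive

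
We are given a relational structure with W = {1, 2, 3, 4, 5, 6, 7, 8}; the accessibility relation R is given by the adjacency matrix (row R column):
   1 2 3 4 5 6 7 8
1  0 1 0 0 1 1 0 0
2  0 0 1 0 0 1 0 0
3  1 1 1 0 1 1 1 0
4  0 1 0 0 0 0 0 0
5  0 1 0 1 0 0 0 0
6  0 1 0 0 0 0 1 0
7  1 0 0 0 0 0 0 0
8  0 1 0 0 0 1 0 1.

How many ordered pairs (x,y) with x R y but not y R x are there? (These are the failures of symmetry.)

14

Enumerating: (1,2), (1,5), (1,6), (3,1), (3,5), (3,6), (3,7), (4,2), (5,2), (5,4), (6,7), (7,1), (8,2), (8,6).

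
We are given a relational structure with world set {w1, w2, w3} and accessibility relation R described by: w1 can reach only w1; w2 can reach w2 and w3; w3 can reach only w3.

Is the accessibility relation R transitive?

Transitive: yes — every two-step R-path is closed by a direct edge.

Yes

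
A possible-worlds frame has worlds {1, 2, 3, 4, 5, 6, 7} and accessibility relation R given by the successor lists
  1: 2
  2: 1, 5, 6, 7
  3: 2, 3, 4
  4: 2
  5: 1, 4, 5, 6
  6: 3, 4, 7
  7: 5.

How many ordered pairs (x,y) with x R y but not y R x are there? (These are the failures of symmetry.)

Enumerating: (2,5), (2,6), (2,7), (3,2), (3,4), (4,2), (5,1), (5,4), (5,6), (6,3), (6,4), (6,7), (7,5).

13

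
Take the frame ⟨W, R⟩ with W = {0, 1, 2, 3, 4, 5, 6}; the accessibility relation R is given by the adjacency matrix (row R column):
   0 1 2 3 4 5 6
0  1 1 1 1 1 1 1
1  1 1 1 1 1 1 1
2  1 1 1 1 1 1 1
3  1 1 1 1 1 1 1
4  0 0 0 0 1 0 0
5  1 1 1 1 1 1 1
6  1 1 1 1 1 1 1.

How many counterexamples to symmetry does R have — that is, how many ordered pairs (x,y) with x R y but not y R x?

Enumerating: (0,4), (1,4), (2,4), (3,4), (5,4), (6,4).

6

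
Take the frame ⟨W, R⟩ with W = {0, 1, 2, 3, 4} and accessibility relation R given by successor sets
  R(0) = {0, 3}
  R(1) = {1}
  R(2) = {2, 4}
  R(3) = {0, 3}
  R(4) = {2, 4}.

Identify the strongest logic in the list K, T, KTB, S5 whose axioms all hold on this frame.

S5

Reflexive (axiom T): yes — every world is R-related to itself.
Symmetric (axiom B): yes — every pair in R has its reverse in R.
Euclidean (axiom 5): yes — any two successors of a common world are R-related.
So F validates K, T, KTB, S5. The strongest is S5.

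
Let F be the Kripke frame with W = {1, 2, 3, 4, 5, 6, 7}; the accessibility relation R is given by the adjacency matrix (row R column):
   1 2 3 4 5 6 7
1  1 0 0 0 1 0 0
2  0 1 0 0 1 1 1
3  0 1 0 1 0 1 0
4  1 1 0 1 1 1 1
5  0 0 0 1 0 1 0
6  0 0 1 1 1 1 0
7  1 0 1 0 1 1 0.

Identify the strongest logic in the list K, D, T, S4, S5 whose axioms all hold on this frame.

D

Serial (axiom D): yes — every world has a successor (e.g. 1 R 1).
Reflexive (axiom T): no — 3 is not related to itself.
Transitive (axiom 4): no — 1 R 5 and 5 R 4, but not 1 R 4.
Euclidean (axiom 5): no — 2 R 5 and 2 R 7, but not 5 R 7.
So F validates K, D; T would additionally require R to be reflexive. The strongest is D.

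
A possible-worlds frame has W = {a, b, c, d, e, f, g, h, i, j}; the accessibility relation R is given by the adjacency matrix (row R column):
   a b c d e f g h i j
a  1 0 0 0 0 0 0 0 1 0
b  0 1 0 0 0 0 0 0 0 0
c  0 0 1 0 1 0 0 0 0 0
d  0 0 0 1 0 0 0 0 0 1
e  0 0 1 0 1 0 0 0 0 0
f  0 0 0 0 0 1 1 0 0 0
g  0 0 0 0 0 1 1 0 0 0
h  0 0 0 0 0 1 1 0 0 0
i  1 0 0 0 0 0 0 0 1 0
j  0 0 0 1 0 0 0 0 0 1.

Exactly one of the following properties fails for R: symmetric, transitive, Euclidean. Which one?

symmetric

Symmetric: no — h R f but not f R h.
Transitive: yes — every two-step R-path is closed by a direct edge.
Euclidean: yes — any two successors of a common world are R-related.
Only symmetric fails.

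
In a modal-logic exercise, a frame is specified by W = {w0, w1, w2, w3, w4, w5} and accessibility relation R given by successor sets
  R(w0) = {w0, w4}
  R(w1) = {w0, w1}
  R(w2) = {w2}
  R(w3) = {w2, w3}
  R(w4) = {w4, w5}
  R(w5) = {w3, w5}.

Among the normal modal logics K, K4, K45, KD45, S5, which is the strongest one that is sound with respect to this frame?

K

Transitive (axiom 4): no — w0 R w4 and w4 R w5, but not w0 R w5.
Euclidean (axiom 5): no — w0 R w4 and w0 R w0, but not w4 R w0.
Serial (axiom D): yes — every world has a successor (e.g. w0 R w0).
Reflexive (axiom T): yes — every world is R-related to itself.
So F validates K; K4 would additionally require R to be transitive. The strongest is K.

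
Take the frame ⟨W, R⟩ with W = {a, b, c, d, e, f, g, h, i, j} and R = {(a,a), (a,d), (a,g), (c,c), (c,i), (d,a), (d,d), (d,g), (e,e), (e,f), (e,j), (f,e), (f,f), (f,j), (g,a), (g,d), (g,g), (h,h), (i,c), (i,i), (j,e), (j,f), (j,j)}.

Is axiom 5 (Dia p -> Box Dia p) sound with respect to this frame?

Yes

By correspondence theory, 5 is valid on a frame iff R is Euclidean.
Euclidean: yes — any two successors of a common world are R-related.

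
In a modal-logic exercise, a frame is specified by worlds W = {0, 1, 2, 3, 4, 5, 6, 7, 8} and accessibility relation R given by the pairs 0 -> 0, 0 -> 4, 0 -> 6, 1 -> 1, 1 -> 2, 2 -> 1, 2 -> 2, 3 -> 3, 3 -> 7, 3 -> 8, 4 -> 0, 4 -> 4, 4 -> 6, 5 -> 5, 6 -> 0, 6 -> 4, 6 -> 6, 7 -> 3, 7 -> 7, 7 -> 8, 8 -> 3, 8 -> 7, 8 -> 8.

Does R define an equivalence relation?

Reflexive: yes — every world is R-related to itself.
Symmetric: yes — every pair in R has its reverse in R.
Transitive: yes — every two-step R-path is closed by a direct edge.
So R is an equivalence relation.

Yes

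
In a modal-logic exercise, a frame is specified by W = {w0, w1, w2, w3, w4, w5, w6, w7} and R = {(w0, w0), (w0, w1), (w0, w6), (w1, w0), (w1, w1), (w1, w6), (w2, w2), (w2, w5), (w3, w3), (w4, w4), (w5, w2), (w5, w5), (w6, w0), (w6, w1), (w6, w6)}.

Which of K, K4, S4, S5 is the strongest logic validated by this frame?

K4

Transitive (axiom 4): yes — every two-step R-path is closed by a direct edge.
Reflexive (axiom T): no — w7 is not related to itself.
Euclidean (axiom 5): yes — any two successors of a common world are R-related.
So F validates K, K4; S4 would additionally require R to be reflexive. The strongest is K4.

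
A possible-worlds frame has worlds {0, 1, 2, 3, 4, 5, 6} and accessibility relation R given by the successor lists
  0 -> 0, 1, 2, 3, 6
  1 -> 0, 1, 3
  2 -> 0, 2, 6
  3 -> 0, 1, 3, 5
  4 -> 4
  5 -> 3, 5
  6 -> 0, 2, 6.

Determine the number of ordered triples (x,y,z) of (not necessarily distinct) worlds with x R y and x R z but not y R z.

12

Enumerating: (0,1,2), (0,1,6), (0,2,1), (0,2,3), (0,3,2), (0,3,6), (0,6,1), (0,6,3), (3,0,5), (3,1,5), (3,5,0), (3,5,1).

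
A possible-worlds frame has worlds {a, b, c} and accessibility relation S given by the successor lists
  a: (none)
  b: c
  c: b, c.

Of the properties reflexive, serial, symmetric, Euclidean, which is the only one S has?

symmetric

Reflexive: no — a is not related to itself.
Serial: no — a has no S-successor.
Symmetric: yes — every pair in S has its reverse in S.
Euclidean: no — c S b and c S b, but not b S b.
Only symmetric holds.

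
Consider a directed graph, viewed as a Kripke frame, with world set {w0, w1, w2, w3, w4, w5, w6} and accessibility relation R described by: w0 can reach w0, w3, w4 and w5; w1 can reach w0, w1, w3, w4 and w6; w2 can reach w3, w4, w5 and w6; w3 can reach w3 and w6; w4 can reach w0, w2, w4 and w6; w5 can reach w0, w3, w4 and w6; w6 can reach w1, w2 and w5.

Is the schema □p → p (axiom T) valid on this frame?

No

Axiom T corresponds to the accessibility relation being reflexive.
Reflexive: no — w2 is not related to itself.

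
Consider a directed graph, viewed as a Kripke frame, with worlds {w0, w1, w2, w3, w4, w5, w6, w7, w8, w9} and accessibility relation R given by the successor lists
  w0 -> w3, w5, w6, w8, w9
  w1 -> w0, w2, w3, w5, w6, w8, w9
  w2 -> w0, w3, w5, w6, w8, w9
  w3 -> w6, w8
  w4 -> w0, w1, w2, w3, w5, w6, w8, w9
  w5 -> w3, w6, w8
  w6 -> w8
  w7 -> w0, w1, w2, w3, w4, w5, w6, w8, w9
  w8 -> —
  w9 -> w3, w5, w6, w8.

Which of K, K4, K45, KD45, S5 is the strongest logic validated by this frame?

K4

Transitive (axiom 4): yes — every two-step R-path is closed by a direct edge.
Euclidean (axiom 5): no — w0 R w3 and w0 R w5, but not w3 R w5.
Serial (axiom D): no — w8 has no R-successor.
Reflexive (axiom T): no — w0 is not related to itself.
So F validates K, K4; K45 would additionally require R to be Euclidean. The strongest is K4.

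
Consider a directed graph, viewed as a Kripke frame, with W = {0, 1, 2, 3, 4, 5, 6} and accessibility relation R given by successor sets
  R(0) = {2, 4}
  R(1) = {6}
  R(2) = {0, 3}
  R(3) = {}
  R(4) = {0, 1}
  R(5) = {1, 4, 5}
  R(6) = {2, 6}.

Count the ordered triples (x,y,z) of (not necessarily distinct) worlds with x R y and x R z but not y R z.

19

Enumerating: (0,2,2), (0,2,4), (0,4,2), (0,4,4), (2,0,0), (2,0,3), (2,3,0), (2,3,3), (4,0,0), (4,0,1), (4,1,0), (4,1,1), … and 7 more.
Total: 19.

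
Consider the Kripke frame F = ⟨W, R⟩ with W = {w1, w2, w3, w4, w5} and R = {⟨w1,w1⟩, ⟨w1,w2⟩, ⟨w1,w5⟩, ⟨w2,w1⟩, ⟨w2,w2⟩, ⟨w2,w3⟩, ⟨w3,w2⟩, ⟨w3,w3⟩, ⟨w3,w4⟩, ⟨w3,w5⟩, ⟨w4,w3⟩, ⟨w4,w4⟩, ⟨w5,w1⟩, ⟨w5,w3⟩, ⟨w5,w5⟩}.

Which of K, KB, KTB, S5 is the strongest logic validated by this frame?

Symmetric (axiom B): yes — every pair in R has its reverse in R.
Reflexive (axiom T): yes — every world is R-related to itself.
Euclidean (axiom 5): no — w1 R w2 and w1 R w5, but not w2 R w5.
So F validates K, KB, KTB; S5 would additionally require R to be Euclidean. The strongest is KTB.

KTB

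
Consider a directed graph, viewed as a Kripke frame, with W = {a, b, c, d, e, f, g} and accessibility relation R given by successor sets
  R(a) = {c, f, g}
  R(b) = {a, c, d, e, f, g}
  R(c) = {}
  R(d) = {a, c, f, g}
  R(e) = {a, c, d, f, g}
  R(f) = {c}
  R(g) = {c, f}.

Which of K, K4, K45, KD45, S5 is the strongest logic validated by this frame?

K4

Transitive (axiom 4): yes — every two-step R-path is closed by a direct edge.
Euclidean (axiom 5): no — a R c and a R f, but not c R f.
Serial (axiom D): no — c has no R-successor.
Reflexive (axiom T): no — a is not related to itself.
So F validates K, K4; K45 would additionally require R to be Euclidean. The strongest is K4.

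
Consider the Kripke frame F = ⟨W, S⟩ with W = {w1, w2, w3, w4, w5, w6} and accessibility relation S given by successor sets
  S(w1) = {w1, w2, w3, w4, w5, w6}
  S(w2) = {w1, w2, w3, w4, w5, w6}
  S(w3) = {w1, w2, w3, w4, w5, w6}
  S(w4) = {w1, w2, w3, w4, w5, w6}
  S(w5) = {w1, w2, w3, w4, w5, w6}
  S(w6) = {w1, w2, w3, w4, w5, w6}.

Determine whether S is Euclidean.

Euclidean: yes — any two successors of a common world are S-related.

Yes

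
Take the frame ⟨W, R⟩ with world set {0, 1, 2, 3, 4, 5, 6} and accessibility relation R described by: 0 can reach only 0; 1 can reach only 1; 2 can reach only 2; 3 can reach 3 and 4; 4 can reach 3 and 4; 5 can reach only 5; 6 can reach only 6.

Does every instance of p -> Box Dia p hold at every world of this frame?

The schema B characterises exactly the symmetric frames.
Symmetric: yes — every pair in R has its reverse in R.

Yes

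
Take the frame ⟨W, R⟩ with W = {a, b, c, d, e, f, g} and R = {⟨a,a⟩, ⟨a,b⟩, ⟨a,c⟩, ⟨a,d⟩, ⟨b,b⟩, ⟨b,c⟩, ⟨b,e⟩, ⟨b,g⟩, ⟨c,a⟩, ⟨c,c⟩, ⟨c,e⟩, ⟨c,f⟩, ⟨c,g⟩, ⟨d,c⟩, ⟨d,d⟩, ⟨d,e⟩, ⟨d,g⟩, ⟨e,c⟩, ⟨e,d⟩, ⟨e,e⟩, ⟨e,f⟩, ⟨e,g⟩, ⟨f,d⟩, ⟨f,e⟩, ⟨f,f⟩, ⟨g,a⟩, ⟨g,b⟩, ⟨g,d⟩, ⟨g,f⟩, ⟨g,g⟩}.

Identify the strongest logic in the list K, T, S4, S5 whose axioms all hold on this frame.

Reflexive (axiom T): yes — every world is R-related to itself.
Transitive (axiom 4): no — a R b and b R e, but not a R e.
Euclidean (axiom 5): no — a R b and a R d, but not b R d.
So F validates K, T; S4 would additionally require R to be transitive. The strongest is T.

T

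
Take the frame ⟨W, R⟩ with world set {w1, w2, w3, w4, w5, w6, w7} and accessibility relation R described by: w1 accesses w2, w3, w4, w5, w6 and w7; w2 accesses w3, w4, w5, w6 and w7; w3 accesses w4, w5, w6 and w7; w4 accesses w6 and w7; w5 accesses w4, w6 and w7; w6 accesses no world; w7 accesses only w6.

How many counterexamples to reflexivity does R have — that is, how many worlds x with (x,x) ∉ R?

7

Enumerating: w1, w2, w3, w4, w5, w6, w7.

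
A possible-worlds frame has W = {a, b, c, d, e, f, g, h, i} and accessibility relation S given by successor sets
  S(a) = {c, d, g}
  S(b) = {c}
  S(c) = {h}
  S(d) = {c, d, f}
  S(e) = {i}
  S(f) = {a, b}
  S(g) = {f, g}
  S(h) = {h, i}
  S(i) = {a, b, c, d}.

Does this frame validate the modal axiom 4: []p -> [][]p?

No

By correspondence theory, 4 is valid on a frame iff S is transitive.
Transitive: no — a S c and c S h, but not a S h.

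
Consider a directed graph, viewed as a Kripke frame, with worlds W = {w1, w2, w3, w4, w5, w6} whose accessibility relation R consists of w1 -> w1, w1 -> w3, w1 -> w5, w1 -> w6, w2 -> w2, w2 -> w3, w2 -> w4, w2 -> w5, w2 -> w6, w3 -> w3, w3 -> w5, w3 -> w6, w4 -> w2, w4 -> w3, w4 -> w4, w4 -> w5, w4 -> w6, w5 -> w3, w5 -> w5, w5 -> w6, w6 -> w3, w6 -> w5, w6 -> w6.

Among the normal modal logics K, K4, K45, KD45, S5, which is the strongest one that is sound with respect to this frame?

Transitive (axiom 4): yes — every two-step R-path is closed by a direct edge.
Euclidean (axiom 5): no — w2 R w3 and w2 R w4, but not w3 R w4.
Serial (axiom D): yes — every world has a successor (e.g. w1 R w1).
Reflexive (axiom T): yes — every world is R-related to itself.
So F validates K, K4; K45 would additionally require R to be Euclidean. The strongest is K4.

K4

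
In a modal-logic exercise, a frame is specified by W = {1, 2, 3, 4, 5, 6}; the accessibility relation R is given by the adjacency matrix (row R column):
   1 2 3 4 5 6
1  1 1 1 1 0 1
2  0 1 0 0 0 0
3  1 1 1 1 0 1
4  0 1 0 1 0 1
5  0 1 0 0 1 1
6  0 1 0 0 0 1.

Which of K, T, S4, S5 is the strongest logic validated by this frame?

S4

Reflexive (axiom T): yes — every world is R-related to itself.
Transitive (axiom 4): yes — every two-step R-path is closed by a direct edge.
Euclidean (axiom 5): no — 1 R 2 and 1 R 3, but not 2 R 3.
So F validates K, T, S4; S5 would additionally require R to be Euclidean. The strongest is S4.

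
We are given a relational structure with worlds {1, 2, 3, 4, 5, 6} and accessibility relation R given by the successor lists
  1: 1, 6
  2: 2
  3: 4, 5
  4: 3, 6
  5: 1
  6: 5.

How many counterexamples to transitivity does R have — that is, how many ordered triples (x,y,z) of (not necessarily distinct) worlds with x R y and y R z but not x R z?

9

Enumerating: (1,6,5), (3,4,3), (3,4,6), (3,5,1), (4,3,4), (4,3,5), (4,6,5), (5,1,6), (6,5,1).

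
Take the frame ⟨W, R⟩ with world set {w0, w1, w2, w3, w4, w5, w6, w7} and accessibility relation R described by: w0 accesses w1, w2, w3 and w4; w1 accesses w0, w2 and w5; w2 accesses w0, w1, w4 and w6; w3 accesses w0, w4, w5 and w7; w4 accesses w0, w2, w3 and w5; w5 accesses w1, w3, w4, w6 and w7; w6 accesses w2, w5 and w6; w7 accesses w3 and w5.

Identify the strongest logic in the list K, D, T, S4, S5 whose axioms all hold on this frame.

D

Serial (axiom D): yes — every world has a successor (e.g. w0 R w1).
Reflexive (axiom T): no — w0 is not related to itself.
Transitive (axiom 4): no — w0 R w1 and w1 R w5, but not w0 R w5.
Euclidean (axiom 5): no — w0 R w1 and w0 R w3, but not w1 R w3.
So F validates K, D; T would additionally require R to be reflexive. The strongest is D.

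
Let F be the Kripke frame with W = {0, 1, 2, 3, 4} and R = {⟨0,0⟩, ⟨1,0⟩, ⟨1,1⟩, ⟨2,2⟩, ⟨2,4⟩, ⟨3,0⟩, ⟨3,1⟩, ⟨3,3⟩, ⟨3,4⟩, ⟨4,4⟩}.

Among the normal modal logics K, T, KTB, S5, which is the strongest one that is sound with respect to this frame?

T

Reflexive (axiom T): yes — every world is R-related to itself.
Symmetric (axiom B): no — 1 R 0 but not 0 R 1.
Euclidean (axiom 5): no — 3 R 0 and 3 R 1, but not 0 R 1.
So F validates K, T; KTB would additionally require R to be symmetric. The strongest is T.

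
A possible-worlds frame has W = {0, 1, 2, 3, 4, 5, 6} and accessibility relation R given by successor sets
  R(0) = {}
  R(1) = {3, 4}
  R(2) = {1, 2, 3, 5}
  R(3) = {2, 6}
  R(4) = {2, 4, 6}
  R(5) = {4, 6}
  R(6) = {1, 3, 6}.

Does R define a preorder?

Reflexive: no — 0 is not related to itself.
Transitive: no — 1 R 3 and 3 R 2, but not 1 R 2.
So R is not a preorder.

No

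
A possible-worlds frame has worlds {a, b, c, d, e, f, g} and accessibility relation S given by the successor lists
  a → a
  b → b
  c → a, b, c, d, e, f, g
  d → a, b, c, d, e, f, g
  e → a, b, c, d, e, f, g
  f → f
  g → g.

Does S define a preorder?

Yes

Reflexive: yes — every world is S-related to itself.
Transitive: yes — every two-step S-path is closed by a direct edge.
So S is a preorder.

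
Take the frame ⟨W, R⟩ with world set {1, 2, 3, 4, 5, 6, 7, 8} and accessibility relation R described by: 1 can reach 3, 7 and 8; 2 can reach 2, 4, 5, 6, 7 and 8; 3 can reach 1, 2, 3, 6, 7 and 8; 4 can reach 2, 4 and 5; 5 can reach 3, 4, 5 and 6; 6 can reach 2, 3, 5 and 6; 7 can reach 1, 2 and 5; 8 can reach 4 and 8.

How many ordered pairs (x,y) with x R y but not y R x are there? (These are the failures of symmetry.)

9

Enumerating: (1,8), (2,5), (2,8), (3,2), (3,7), (3,8), (5,3), (7,5), (8,4).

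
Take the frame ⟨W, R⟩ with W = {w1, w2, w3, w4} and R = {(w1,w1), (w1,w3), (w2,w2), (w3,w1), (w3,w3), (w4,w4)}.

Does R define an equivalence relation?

Yes

Reflexive: yes — every world is R-related to itself.
Symmetric: yes — every pair in R has its reverse in R.
Transitive: yes — every two-step R-path is closed by a direct edge.
So R is an equivalence relation.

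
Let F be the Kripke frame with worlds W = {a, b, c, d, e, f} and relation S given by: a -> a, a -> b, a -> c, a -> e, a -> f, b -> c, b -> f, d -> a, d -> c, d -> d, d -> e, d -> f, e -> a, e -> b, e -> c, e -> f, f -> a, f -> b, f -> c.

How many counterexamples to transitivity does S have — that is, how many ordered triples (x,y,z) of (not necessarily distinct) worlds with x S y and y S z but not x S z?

9

Enumerating: (b,f,a), (b,f,b), (d,a,b), (d,e,b), (d,f,b), (e,a,e), (f,a,e), (f,a,f), (f,b,f).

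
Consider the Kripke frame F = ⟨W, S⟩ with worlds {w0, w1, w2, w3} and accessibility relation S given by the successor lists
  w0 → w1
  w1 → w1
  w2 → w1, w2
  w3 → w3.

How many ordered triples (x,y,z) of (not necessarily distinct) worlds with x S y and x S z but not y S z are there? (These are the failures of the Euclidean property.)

Enumerating: (w2,w1,w2).

1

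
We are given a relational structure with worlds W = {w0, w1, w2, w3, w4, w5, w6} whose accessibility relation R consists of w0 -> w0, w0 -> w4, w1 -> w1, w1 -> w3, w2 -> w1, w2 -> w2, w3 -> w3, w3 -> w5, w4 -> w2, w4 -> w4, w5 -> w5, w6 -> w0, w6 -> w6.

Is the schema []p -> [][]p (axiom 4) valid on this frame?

The schema 4 characterises exactly the transitive frames.
Transitive: no — w0 R w4 and w4 R w2, but not w0 R w2.

No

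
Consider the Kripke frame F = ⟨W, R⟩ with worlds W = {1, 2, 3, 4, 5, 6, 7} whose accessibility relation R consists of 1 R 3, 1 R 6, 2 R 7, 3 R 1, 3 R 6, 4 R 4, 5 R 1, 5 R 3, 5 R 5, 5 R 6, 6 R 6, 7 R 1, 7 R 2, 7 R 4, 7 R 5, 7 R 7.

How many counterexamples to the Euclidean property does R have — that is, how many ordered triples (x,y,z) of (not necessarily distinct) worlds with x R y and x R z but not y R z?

Enumerating: (1,3,3), (1,6,3), (3,1,1), (3,6,1), (5,1,1), (5,1,5), (5,3,3), (5,3,5), (5,6,1), (5,6,3), (5,6,5), (7,1,1), … and 15 more.
Total: 27.

27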